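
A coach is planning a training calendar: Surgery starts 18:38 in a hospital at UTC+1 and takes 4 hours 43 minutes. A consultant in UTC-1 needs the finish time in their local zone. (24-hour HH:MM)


Start: 18:38 in UTC+1
Step 1 - add duration:
  minutes: 38 + 43 = 81 (carry 1h)
  hours: 18 + 4 + 1 = 23
  end in UTC+1: 23:21
Step 2 - convert UTC+1 -> UTC-1:
  offset difference: -1 - (1) = -2 hours
  23 + (-2) = 21 -> mod 24 = 21
Result: 21:21 in UTC-1

21:21


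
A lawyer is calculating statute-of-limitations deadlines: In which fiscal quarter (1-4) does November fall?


Month: November (month 11)
Q1: January-March (months 1-3)
Q2: April-June (months 4-6)
Q3: July-September (months 7-9)
Q4: October-December (months 10-12)
Month 11 falls in Q4

4


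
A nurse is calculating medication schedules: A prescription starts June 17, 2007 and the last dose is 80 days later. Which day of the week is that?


Start: 2007-06-17 (Sunday)
Step 1 - find target date: add 80 days
  2007-06-17 + 80 days = 2007-09-05
Step 2 - day of week:
  80 mod 7 = 3
  Sunday + 3 days -> Wednesday
Result: Wednesday (2007-09-05)

Wednesday


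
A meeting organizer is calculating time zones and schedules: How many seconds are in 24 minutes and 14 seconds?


Minutes: 24
Seconds: 14
Convert minutes to seconds: 24 x 60 = 1440
Add remaining seconds: 1440 + 14 = 1454

1454


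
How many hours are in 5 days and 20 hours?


Days: 5
Extra hours: 20
Hours per day: 24
Days to hours: 5 x 24 = 120
Total: 120 + 20 = 140

140


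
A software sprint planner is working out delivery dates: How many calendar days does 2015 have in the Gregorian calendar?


Year: 2015
Check leap year rules:
Divisible by 4? No
2015 is not a leap year
Days: 365

365


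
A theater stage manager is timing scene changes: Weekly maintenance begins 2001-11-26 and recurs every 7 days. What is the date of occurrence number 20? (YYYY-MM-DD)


First occurrence: 2001-11-26 (occurrence 1)
Each occurrence is 7 days after the previous.
Occurrence 20 is 19 weeks after the first.
19 weeks = 133 days
2001-11-26 + 133 days = 2002-04-08

2002-04-08


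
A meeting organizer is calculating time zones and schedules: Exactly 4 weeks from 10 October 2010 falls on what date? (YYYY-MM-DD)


Start: 2010-10-10
Weeks to add: 4
Convert to days: 4 x 7 = 28 days
Add 28 days to 2010-10-10
Result: 2010-11-07

2010-11-07


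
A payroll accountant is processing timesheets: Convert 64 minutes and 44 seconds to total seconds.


Minutes: 64
Extra seconds: 44
Seconds per minute: 60
Minutes to seconds: 64 x 60 = 3840
Total: 3840 + 44 = 3884

3884


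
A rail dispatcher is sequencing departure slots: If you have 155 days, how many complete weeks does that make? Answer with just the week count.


Total days: 155
Days per week: 7
Division: 155 / 7 = 22 remainder 1
Complete weeks: 22
Remaining days: 1

22


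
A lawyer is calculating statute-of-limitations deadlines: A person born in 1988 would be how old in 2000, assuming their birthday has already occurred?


Birth year: 1988
Current year: 2000
Age = current year - birth year
Age = 2000 - 1988 = 12

12


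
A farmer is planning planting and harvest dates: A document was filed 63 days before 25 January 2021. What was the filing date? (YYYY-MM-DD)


Start: 2021-01-25
Subtracting 63 days
Days already passed in January: 25
After going back through January: 38 more days to subtract
December 2020: 31 days, 7 remaining
November 2020 has 30 days, need 7
Result: 2020-11-23

2020-11-23


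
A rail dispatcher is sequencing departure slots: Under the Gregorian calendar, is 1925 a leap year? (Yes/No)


Year: 1925
Divisible by 4? 1925 / 4 = 481.25 -> No
Not divisible by 4, so NOT a leap year

No


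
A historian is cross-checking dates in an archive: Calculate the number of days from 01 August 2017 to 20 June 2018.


Start date: 2017-08-01
End date: 2018-06-20
Aug 2017: +31 days
Sep 2017: +30 days
Oct 2017: +31 days
... (8 more months)
Total: 323 days

323


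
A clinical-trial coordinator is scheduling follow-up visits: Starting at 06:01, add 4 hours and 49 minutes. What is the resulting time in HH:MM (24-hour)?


Start time: 06:01
Adding: 4 hours 49 minutes
Minutes: 1 + 49 = 50
Hours: 6 + 4 + 0 = 10
Result: 10:50

10:50


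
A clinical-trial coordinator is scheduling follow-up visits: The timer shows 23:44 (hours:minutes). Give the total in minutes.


Hours: 23
Minutes: 44
Convert hours to minutes: 23 x 60 = 1380
Add remaining minutes: 1380 + 44 = 1424

1424


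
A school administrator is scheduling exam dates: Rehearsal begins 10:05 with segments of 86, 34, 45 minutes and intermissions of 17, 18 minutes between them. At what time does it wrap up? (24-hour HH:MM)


Start: 10:05 = 605 min from midnight
  after task 1 (86 min): 11:31
  after break (17 min): 11:48
  after task 2 (34 min): 12:22
  after break (18 min): 12:40
  after task 3 (45 min): 13:25
Total elapsed: 200 minutes
End time: 13:25

13:25


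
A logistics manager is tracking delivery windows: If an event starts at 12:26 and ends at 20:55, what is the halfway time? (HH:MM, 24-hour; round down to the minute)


Start time: 12:26 = 746 minutes from midnight
End time: 20:55 = 1255 minutes from midnight
Sum: 746 + 1255 = 2001
Midpoint: 2001 / 2 = 1000 minutes
Convert: 1000 / 60 = 16 hours, 40 minutes
Result: 16:40

16:40


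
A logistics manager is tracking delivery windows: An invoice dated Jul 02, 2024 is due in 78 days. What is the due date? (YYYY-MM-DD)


Start: 2024-07-02
Adding 78 days
Days remaining in July: 29
After July: 49 days still to add
August 2024: 31 days, 18 remaining
September 2024 has 30 days, need 18
Result: 2024-09-18

2024-09-18


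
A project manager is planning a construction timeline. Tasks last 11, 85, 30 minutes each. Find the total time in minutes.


Durations: 11, 85, 30
Running sum: 11
+ 85 = 96
+ 30 = 126
Total duration: 126 minutes
That is 2 hours and 6 minutes

126


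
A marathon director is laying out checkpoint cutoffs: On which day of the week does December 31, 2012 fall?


Date: 2012-12-31
January 1, 2012 is a Sunday
Day of year: 366
Offset from Jan 1: 365 days
365 mod 7 = 1
Result: Monday

Monday


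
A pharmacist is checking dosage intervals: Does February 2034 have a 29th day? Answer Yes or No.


Year: 2034
Divisible by 4? 2034 / 4 = 508.5 -> No
Not divisible by 4, so NOT a leap year

No


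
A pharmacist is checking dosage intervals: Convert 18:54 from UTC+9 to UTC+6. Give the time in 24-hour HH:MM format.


Local time: 18:54 at UTC+9 (offset 9h)
Target zone: UTC+6 (offset 6h)
Difference: 6 - (9) = -3 hours
Calculation: 18 + (-3) = 15
Result: 15:54

15:54


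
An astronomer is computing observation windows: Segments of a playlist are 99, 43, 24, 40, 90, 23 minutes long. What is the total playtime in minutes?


Durations: 99, 43, 24, 40, 90, 23
Running sum: 99
+ 43 = 142
+ 24 = 166
+ 40 = 206
+ 90 = 296
+ 23 = 319
Total duration: 319 minutes
That is 5 hours and 19 minutes

319


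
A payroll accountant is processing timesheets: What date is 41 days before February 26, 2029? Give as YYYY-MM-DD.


Start: 2029-02-26
Subtracting 41 days
Days already passed in February: 26
After going back through February: 15 more days to subtract
January 2029 has 31 days, need 15
Result: 2029-01-16

2029-01-16


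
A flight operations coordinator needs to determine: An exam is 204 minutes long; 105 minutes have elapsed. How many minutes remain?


Total budget: 204 minutes
Time used: 105 minutes
Remaining: 204 - 105 = 99 minutes
Percent used: 51.5%
Percent remaining: 48.5%

99


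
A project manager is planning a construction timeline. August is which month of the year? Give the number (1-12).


Calendar month order:
7. July
8. August <--
9. September
August is month number 8

8


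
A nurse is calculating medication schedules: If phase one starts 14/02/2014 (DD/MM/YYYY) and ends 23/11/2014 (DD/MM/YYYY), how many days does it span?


Start date: 2014-02-14
End date: 2014-11-23
Feb 2014: +15 days
Mar 2014: +31 days
Apr 2014: +30 days
... (7 more months)
Total: 282 days

282


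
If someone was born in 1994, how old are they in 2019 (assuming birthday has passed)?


Birth year: 1994
Current year: 2019
Age = current year - birth year
Age = 2019 - 1994 = 25

25


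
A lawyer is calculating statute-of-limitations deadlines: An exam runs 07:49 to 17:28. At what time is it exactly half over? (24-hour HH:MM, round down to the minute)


Start time: 07:49 = 469 minutes from midnight
End time: 17:28 = 1048 minutes from midnight
Sum: 469 + 1048 = 1517
Midpoint: 1517 / 2 = 758 minutes
Convert: 758 / 60 = 12 hours, 38 minutes
Result: 12:38

12:38


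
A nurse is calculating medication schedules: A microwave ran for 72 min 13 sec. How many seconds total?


Minutes: 72
Extra seconds: 13
Seconds per minute: 60
Minutes to seconds: 72 x 60 = 4320
Total: 4320 + 13 = 4333

4333


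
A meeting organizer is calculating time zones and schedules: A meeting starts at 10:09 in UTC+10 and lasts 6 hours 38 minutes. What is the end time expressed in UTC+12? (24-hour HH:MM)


Start: 10:09 in UTC+10
Step 1 - add duration:
  minutes: 9 + 38 = 47
  hours: 10 + 6 + 0 = 16
  end in UTC+10: 16:47
Step 2 - convert UTC+10 -> UTC+12:
  offset difference: 12 - (10) = 2 hours
  16 + (2) = 18 -> mod 24 = 18
Result: 18:47 in UTC+12

18:47


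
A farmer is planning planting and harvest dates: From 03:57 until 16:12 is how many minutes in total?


Start time: 03:57 = 237 minutes from midnight
End time: 16:12 = 972 minutes from midnight
Difference: 972 - 237 = 735 minutes
That is 12 hours and 15 minutes

735


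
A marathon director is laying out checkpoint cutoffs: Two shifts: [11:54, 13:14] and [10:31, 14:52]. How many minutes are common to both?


Interval A: [714, 794] minutes from midnight
Interval B: [631, 892] minutes from midnight
Overlap start = max(714, 631) = 714
Overlap end = min(794, 892) = 794
Overlap = 794 - 714 = 80 minutes

80


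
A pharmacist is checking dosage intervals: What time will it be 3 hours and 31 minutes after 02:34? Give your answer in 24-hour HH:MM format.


Start time: 02:34
Adding: 3 hours 31 minutes
Minutes: 34 + 31 = 65
Minute overflow: 65 >= 60, so carry 1 hour, minutes = 5
Hours: 2 + 3 + 1 = 6
Result: 06:05

06:05


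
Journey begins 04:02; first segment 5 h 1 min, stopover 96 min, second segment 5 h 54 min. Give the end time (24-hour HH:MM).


Depart: 04:02
Leg 1: +301 min -> 09:03
Layover: +96 min -> 10:39
Leg 2: +354 min -> 16:33
Total travel: 751 minutes = 12h 31m
Arrival: 16:33

16:33


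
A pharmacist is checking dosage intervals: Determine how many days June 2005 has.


Month: June
Year: 2005
June is a 30-day month
Total: 30 days

30


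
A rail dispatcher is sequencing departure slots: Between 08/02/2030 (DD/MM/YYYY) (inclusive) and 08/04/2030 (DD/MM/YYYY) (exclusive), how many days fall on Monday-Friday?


Start: 2030-02-08 (Friday)
End (exclusive): 2030-04-08 (Monday)
Total calendar days: 59
Full weeks: 59 // 7 = 8 -> 40 weekdays
Remaining 3 days starting on Friday:
  Fri(w), Sat(-), Sun(-) -> 1 weekdays
Total business days: 40 + 1 = 41

41


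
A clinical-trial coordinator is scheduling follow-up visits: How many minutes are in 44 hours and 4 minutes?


Hours: 44
Extra minutes: 4
Minutes per hour: 60
Hours to minutes: 44 x 60 = 2640
Total: 2640 + 4 = 2644

2644


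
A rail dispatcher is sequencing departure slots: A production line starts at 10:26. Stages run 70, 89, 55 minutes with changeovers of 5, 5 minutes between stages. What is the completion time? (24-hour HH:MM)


Start: 10:26 = 626 min from midnight
  after task 1 (70 min): 11:36
  after break (5 min): 11:41
  after task 2 (89 min): 13:10
  after break (5 min): 13:15
  after task 3 (55 min): 14:10
Total elapsed: 224 minutes
End time: 14:10

14:10


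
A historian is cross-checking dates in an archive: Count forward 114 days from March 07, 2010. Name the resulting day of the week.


Start: 2010-03-07 (Sunday)
Step 1 - find target date: add 114 days
  2010-03-07 + 114 days = 2010-06-29
Step 2 - day of week:
  114 mod 7 = 2
  Sunday + 2 days -> Tuesday
Result: Tuesday (2010-06-29)

Tuesday


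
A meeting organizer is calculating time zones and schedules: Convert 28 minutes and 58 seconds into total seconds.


Minutes: 28
Seconds: 58
Convert minutes to seconds: 28 x 60 = 1680
Add remaining seconds: 1680 + 58 = 1738

1738


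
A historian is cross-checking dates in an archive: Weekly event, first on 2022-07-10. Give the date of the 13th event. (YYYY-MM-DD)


First occurrence: 2022-07-10 (occurrence 1)
Each occurrence is 7 days after the previous.
Occurrence 13 is 12 weeks after the first.
12 weeks = 84 days
2022-07-10 + 84 days = 2022-10-02

2022-10-02


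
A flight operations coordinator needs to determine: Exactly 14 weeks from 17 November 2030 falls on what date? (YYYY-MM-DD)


Start: 2030-11-17
Weeks to add: 14
Convert to days: 14 x 7 = 98 days
Add 98 days to 2030-11-17
Result: 2031-02-23

2031-02-23


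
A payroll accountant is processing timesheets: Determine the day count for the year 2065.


Year: 2065
Check leap year rules:
Divisible by 4? No
2065 is not a leap year
Days: 365

365


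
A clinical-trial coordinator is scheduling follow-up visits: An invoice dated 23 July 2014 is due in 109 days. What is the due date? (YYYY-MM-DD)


Start: 2014-07-23
Adding 109 days
Days remaining in July: 8
After July: 101 days still to add
August 2014: 31 days, 70 remaining
September 2014: 30 days, 40 remaining
October 2014: 31 days, 9 remaining
November 2014 has 30 days, need 9
Result: 2014-11-09

2014-11-09


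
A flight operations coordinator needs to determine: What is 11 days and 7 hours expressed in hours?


Days: 11
Extra hours: 7
Hours per day: 24
Days to hours: 11 x 24 = 264
Total: 264 + 7 = 271

271


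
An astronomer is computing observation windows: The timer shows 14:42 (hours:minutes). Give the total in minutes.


Hours: 14
Minutes: 42
Convert hours to minutes: 14 x 60 = 840
Add remaining minutes: 840 + 42 = 882

882


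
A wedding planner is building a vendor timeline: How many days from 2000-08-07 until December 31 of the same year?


Start: August 07, 2000
End: December 31, 2000
Days left in August: 24
September: 30
October: 31
November: 30
December: 31
Sum of remaining months: 122
Total: 24 + 122 = 146

146


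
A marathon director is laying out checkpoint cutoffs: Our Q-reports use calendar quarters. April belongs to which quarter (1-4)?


Month: April (month 4)
Q1: January-March (months 1-3)
Q2: April-June (months 4-6)
Q3: July-September (months 7-9)
Q4: October-December (months 10-12)
Month 4 falls in Q2

2


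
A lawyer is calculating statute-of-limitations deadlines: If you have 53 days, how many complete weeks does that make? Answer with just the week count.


Total days: 53
Days per week: 7
Division: 53 / 7 = 7 remainder 4
Complete weeks: 7
Remaining days: 4

7


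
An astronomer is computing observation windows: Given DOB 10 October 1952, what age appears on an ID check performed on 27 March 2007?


Birth: 1952-10-10
Reference: 2007-03-27
Year difference: 2007 - 1952 = 55
Has birthday (10-10) occurred by 03-27? No
Birthday not yet reached this year -> subtract 1
Age in full years: 54

54


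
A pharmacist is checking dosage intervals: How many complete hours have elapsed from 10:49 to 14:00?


Start: 10:49
End: 14:00
Hour difference: 14 - 10 = 4 hours
Minute difference: 0 - 49 = -49 minutes
Total minutes: 191
Complete hours: 191 / 60 = 3 (remainder 11)

3


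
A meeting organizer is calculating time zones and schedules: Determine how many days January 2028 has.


Month: January
Year: 2028
January is a 31-day month
Total: 31 days

31


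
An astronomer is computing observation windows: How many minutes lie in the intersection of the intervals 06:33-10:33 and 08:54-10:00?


Interval A: [393, 633] minutes from midnight
Interval B: [534, 600] minutes from midnight
Overlap start = max(393, 534) = 534
Overlap end = min(633, 600) = 600
Overlap = 600 - 534 = 66 minutes

66


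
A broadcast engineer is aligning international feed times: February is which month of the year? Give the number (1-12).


Calendar month order:
1. January
2. February <--
3. March
February is month number 2

2


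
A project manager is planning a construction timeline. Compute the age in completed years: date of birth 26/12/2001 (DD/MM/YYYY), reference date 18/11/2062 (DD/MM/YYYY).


Birth: 2001-12-26
Reference: 2062-11-18
Year difference: 2062 - 2001 = 61
Has birthday (12-26) occurred by 11-18? No
Birthday not yet reached this year -> subtract 1
Age in full years: 60

60


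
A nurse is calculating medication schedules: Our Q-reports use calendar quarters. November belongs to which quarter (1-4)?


Month: November (month 11)
Q1: January-March (months 1-3)
Q2: April-June (months 4-6)
Q3: July-September (months 7-9)
Q4: October-December (months 10-12)
Month 11 falls in Q4

4


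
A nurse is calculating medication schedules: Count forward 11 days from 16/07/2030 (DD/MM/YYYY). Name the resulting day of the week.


Start: 2030-07-16 (Tuesday)
Step 1 - find target date: add 11 days
  2030-07-16 + 11 days = 2030-07-27
Step 2 - day of week:
  11 mod 7 = 4
  Tuesday + 4 days -> Saturday
Result: Saturday (2030-07-27)

Saturday


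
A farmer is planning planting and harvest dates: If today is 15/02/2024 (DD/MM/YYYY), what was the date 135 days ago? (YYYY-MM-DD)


Start: 2024-02-15
Subtracting 135 days
Days already passed in February: 15
After going back through February: 120 more days to subtract
January 2024: 31 days, 89 remaining
December 2023: 31 days, 58 remaining
November 2023: 30 days, 28 remaining
October 2023 has 31 days, need 28
Result: 2023-10-03

2023-10-03


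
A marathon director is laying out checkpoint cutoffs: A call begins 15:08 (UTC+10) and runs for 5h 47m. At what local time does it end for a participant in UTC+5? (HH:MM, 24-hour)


Start: 15:08 in UTC+10
Step 1 - add duration:
  minutes: 8 + 47 = 55
  hours: 15 + 5 + 0 = 20
  end in UTC+10: 20:55
Step 2 - convert UTC+10 -> UTC+5:
  offset difference: 5 - (10) = -5 hours
  20 + (-5) = 15 -> mod 24 = 15
Result: 15:55 in UTC+5

15:55


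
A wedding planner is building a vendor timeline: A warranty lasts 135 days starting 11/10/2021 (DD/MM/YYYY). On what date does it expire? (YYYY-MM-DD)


Start: 2021-10-11
Adding 135 days
Days remaining in October: 20
After October: 115 days still to add
November 2021: 30 days, 85 remaining
December 2021: 31 days, 54 remaining
January 2022: 31 days, 23 remaining
February 2022 has 28 days, need 23
Result: 2022-02-23

2022-02-23


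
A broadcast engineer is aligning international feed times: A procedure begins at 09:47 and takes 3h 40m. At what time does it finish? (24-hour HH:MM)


Start time: 09:47
Adding: 3 hours 40 minutes
Minutes: 47 + 40 = 87
Minute overflow: 87 >= 60, so carry 1 hour, minutes = 27
Hours: 9 + 3 + 1 = 13
Result: 13:27

13:27


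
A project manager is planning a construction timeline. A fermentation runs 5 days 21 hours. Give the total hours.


Days: 5
Extra hours: 21
Hours per day: 24
Days to hours: 5 x 24 = 120
Total: 120 + 21 = 141

141


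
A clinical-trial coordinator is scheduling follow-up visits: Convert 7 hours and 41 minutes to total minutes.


Hours: 7
Extra minutes: 41
Minutes per hour: 60
Hours to minutes: 7 x 60 = 420
Total: 420 + 41 = 461

461


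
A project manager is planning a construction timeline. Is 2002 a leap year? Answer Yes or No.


Year: 2002
Divisible by 4? 2002 / 4 = 500.5 -> No
Not divisible by 4, so NOT a leap year

No


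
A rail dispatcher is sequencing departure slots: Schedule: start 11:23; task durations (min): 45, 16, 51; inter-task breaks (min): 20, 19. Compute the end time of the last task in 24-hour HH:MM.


Start: 11:23 = 683 min from midnight
  after task 1 (45 min): 12:08
  after break (20 min): 12:28
  after task 2 (16 min): 12:44
  after break (19 min): 13:03
  after task 3 (51 min): 13:54
Total elapsed: 151 minutes
End time: 13:54

13:54


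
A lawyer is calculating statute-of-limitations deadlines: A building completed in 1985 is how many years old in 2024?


Birth year: 1985
Current year: 2024
Age = current year - birth year
Age = 2024 - 1985 = 39

39


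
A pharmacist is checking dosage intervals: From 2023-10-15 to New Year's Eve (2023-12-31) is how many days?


Start: October 15, 2023
End: December 31, 2023
Days left in October: 16
November: 30
December: 31
Sum of remaining months: 61
Total: 16 + 61 = 77

77


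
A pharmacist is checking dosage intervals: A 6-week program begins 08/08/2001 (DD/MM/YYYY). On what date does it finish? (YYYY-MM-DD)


Start: 2001-08-08
Weeks to add: 6
Convert to days: 6 x 7 = 42 days
Add 42 days to 2001-08-08
Result: 2001-09-19

2001-09-19


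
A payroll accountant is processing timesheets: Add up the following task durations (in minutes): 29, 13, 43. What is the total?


Durations: 29, 13, 43
Running sum: 29
+ 13 = 42
+ 43 = 85
Total duration: 85 minutes
That is 1 hours and 25 minutes

85


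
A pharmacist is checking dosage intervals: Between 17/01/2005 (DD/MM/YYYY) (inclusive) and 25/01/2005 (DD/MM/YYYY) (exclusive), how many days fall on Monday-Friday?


Start: 2005-01-17 (Monday)
End (exclusive): 2005-01-25 (Tuesday)
Total calendar days: 8
Full weeks: 8 // 7 = 1 -> 5 weekdays
Remaining 1 days starting on Monday:
  Mon(w) -> 1 weekdays
Total business days: 5 + 1 = 6

6


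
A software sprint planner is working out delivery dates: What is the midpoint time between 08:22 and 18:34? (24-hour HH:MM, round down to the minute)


Start time: 08:22 = 502 minutes from midnight
End time: 18:34 = 1114 minutes from midnight
Sum: 502 + 1114 = 1616
Midpoint: 1616 / 2 = 808 minutes
Convert: 808 / 60 = 13 hours, 28 minutes
Result: 13:28

13:28


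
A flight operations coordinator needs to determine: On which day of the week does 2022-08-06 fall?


Date: 2022-08-06
January 1, 2022 is a Saturday
Day of year: 218
Offset from Jan 1: 217 days
217 mod 7 = 0
Result: Saturday

Saturday


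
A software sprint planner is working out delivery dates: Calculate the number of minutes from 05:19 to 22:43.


Start time: 05:19 = 319 minutes from midnight
End time: 22:43 = 1363 minutes from midnight
Difference: 1363 - 319 = 1044 minutes
That is 17 hours and 24 minutes

1044


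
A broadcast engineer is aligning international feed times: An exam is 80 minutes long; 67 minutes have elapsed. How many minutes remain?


Total budget: 80 minutes
Time used: 67 minutes
Remaining: 80 - 67 = 13 minutes
Percent used: 83.8%
Percent remaining: 16.2%

13


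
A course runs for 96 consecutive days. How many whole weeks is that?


Total days: 96
Days per week: 7
Division: 96 / 7 = 13 remainder 5
Complete weeks: 13
Remaining days: 5

13


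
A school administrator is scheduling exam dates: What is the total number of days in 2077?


Year: 2077
Check leap year rules:
Divisible by 4? No
2077 is not a leap year
Days: 365

365


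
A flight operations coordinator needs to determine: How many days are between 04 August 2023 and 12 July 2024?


Start date: 2023-08-04
End date: 2024-07-12
Aug 2023: +28 days
Sep 2023: +30 days
Oct 2023: +31 days
... (9 more months)
Total: 343 days

343


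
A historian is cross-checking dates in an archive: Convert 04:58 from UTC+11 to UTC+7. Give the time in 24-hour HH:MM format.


Local time: 04:58 at UTC+11 (offset 11h)
Target zone: UTC+7 (offset 7h)
Difference: 7 - (11) = -4 hours
Calculation: 4 + (-4) = 0
Result: 00:58

00:58


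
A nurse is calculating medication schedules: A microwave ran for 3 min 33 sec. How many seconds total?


Minutes: 3
Extra seconds: 33
Seconds per minute: 60
Minutes to seconds: 3 x 60 = 180
Total: 180 + 33 = 213

213


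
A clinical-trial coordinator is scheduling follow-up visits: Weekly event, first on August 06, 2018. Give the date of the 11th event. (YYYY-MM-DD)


First occurrence: 2018-08-06 (occurrence 1)
Each occurrence is 7 days after the previous.
Occurrence 11 is 10 weeks after the first.
10 weeks = 70 days
2018-08-06 + 70 days = 2018-10-15

2018-10-15


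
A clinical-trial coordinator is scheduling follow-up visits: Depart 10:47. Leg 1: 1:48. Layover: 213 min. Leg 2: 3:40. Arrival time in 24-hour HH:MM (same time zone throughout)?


Depart: 10:47
Leg 1: +108 min -> 12:35
Layover: +213 min -> 16:08
Leg 2: +220 min -> 19:48
Total travel: 541 minutes = 9h 1m
Arrival: 19:48

19:48


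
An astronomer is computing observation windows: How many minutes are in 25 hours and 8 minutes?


Hours: 25
Minutes: 8
Convert hours to minutes: 25 x 60 = 1500
Add remaining minutes: 1500 + 8 = 1508

1508


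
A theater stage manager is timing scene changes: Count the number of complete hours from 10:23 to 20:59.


Start: 10:23
End: 20:59
Hour difference: 20 - 10 = 10 hours
Minute difference: 59 - 23 = 36 minutes
Total minutes: 636
Complete hours: 636 / 60 = 10 (remainder 36)

10


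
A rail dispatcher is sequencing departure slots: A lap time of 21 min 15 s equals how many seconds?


Minutes: 21
Seconds: 15
Convert minutes to seconds: 21 x 60 = 1260
Add remaining seconds: 1260 + 15 = 1275

1275


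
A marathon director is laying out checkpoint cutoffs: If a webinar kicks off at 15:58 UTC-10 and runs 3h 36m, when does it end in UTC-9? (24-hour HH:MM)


Start: 15:58 in UTC-10
Step 1 - add duration:
  minutes: 58 + 36 = 94 (carry 1h)
  hours: 15 + 3 + 1 = 19
  end in UTC-10: 19:34
Step 2 - convert UTC-10 -> UTC-9:
  offset difference: -9 - (-10) = 1 hours
  19 + (1) = 20 -> mod 24 = 20
Result: 20:34 in UTC-9

20:34


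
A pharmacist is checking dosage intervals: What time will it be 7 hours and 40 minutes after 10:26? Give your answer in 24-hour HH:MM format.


Start time: 10:26
Adding: 7 hours 40 minutes
Minutes: 26 + 40 = 66
Minute overflow: 66 >= 60, so carry 1 hour, minutes = 6
Hours: 10 + 7 + 1 = 18
Result: 18:06

18:06


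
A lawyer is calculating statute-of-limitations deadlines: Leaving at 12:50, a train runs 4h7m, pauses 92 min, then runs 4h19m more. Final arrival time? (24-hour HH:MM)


Depart: 12:50
Leg 1: +247 min -> 16:57
Layover: +92 min -> 18:29
Leg 2: +259 min -> 22:48
Total travel: 598 minutes = 9h 58m
Arrival: 22:48

22:48


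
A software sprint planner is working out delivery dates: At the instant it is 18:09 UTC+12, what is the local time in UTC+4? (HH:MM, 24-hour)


Local time: 18:09 at UTC+12 (offset 12h)
Target zone: UTC+4 (offset 4h)
Difference: 4 - (12) = -8 hours
Calculation: 18 + (-8) = 10
Result: 10:09

10:09


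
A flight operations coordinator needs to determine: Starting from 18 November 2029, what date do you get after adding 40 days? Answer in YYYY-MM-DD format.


Start: 2029-11-18
Adding 40 days
Days remaining in November: 12
After November: 28 days still to add
December 2029 has 31 days, need 28
Result: 2029-12-28

2029-12-28


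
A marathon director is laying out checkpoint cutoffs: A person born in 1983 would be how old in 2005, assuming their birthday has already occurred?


Birth year: 1983
Current year: 2005
Age = current year - birth year
Age = 2005 - 1983 = 22

22


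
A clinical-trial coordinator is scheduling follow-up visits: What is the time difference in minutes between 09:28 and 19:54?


Start time: 09:28 = 568 minutes from midnight
End time: 19:54 = 1194 minutes from midnight
Difference: 1194 - 568 = 626 minutes
That is 10 hours and 26 minutes

626


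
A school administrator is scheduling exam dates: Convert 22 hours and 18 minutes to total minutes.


Hours: 22
Extra minutes: 18
Minutes per hour: 60
Hours to minutes: 22 x 60 = 1320
Total: 1320 + 18 = 1338

1338


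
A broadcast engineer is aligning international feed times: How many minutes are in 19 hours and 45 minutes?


Hours: 19
Minutes: 45
Convert hours to minutes: 19 x 60 = 1140
Add remaining minutes: 1140 + 45 = 1185

1185


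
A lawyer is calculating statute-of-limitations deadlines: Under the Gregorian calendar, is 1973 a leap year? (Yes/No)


Year: 1973
Divisible by 4? 1973 / 4 = 493.25 -> No
Not divisible by 4, so NOT a leap year

No


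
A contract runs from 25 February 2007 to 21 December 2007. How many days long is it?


Start date: 2007-02-25
End date: 2007-12-21
Feb 2007: +4 days
Mar 2007: +31 days
Apr 2007: +30 days
... (8 more months)
Total: 299 days

299


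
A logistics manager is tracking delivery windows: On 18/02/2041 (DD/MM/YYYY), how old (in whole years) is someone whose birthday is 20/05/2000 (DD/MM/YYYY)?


Birth: 2000-05-20
Reference: 2041-02-18
Year difference: 2041 - 2000 = 41
Has birthday (05-20) occurred by 02-18? No
Birthday not yet reached this year -> subtract 1
Age in full years: 40

40


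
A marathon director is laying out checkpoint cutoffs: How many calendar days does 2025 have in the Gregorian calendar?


Year: 2025
Check leap year rules:
Divisible by 4? No
2025 is not a leap year
Days: 365

365


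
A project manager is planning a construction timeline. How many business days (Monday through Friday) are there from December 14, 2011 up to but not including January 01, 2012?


Start: 2011-12-14 (Wednesday)
End (exclusive): 2012-01-01 (Sunday)
Total calendar days: 18
Full weeks: 18 // 7 = 2 -> 10 weekdays
Remaining 4 days starting on Wednesday:
  Wed(w), Thu(w), Fri(w), Sat(-) -> 3 weekdays
Total business days: 10 + 3 = 13

13


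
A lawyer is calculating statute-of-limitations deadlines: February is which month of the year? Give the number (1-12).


Calendar month order:
1. January
2. February <--
3. March
February is month number 2

2


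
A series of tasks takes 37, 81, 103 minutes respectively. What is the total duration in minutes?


Durations: 37, 81, 103
Running sum: 37
+ 81 = 118
+ 103 = 221
Total duration: 221 minutes
That is 3 hours and 41 minutes

221


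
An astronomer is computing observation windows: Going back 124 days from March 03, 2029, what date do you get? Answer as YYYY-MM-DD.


Start: 2029-03-03
Subtracting 124 days
Days already passed in March: 3
After going back through March: 121 more days to subtract
February 2029: 28 days, 93 remaining
January 2029: 31 days, 62 remaining
December 2028: 31 days, 31 remaining
November 2028: 30 days, 1 remaining
Result: 2028-10-30

2028-10-30


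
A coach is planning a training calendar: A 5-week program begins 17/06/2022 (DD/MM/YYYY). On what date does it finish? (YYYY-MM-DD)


Start: 2022-06-17
Weeks to add: 5
Convert to days: 5 x 7 = 35 days
Add 35 days to 2022-06-17
Result: 2022-07-22

2022-07-22


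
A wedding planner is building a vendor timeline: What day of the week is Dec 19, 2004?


Date: 2004-12-19
January 1, 2004 is a Thursday
Day of year: 354
Offset from Jan 1: 353 days
353 mod 7 = 3
Result: Sunday

Sunday


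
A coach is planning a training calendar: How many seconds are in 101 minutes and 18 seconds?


Minutes: 101
Extra seconds: 18
Seconds per minute: 60
Minutes to seconds: 101 x 60 = 6060
Total: 6060 + 18 = 6078

6078


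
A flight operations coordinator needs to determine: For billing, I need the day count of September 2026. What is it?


Month: September
Year: 2026
September is a 30-day month
Total: 30 days

30


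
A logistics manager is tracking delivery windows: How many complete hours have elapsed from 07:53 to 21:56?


Start: 07:53
End: 21:56
Hour difference: 21 - 7 = 14 hours
Minute difference: 56 - 53 = 3 minutes
Total minutes: 843
Complete hours: 843 / 60 = 14 (remainder 3)

14


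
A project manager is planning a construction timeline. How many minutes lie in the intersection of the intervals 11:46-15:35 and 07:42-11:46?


Interval A: [706, 935] minutes from midnight
Interval B: [462, 706] minutes from midnight
Overlap start = max(706, 462) = 706
Overlap end = min(935, 706) = 706
End <= start, so the intervals do not overlap: 0 minutes

0


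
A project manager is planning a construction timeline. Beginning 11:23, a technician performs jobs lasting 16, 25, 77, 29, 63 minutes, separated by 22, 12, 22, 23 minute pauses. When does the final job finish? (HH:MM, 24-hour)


Start: 11:23 = 683 min from midnight
  after task 1 (16 min): 11:39
  after break (22 min): 12:01
  after task 2 (25 min): 12:26
  after break (12 min): 12:38
  after task 3 (77 min): 13:55
  after break (22 min): 14:17
  after task 4 (29 min): 14:46
  after break (23 min): 15:09
  after task 5 (63 min): 16:12
Total elapsed: 289 minutes
End time: 16:12

16:12


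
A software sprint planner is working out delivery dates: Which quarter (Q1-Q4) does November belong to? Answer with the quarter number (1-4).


Month: November (month 11)
Q1: January-March (months 1-3)
Q2: April-June (months 4-6)
Q3: July-September (months 7-9)
Q4: October-December (months 10-12)
Month 11 falls in Q4

4


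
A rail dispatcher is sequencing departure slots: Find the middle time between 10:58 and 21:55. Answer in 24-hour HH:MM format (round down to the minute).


Start time: 10:58 = 658 minutes from midnight
End time: 21:55 = 1315 minutes from midnight
Sum: 658 + 1315 = 1973
Midpoint: 1973 / 2 = 986 minutes
Convert: 986 / 60 = 16 hours, 26 minutes
Result: 16:26

16:26


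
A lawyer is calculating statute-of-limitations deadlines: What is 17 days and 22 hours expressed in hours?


Days: 17
Extra hours: 22
Hours per day: 24
Days to hours: 17 x 24 = 408
Total: 408 + 22 = 430

430


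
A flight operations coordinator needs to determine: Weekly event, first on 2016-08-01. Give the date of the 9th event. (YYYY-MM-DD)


First occurrence: 2016-08-01 (occurrence 1)
Each occurrence is 7 days after the previous.
Occurrence 9 is 8 weeks after the first.
8 weeks = 56 days
2016-08-01 + 56 days = 2016-09-26

2016-09-26


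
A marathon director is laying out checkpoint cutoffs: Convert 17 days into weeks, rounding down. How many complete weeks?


Total days: 17
Days per week: 7
Division: 17 / 7 = 2 remainder 3
Complete weeks: 2
Remaining days: 3

2


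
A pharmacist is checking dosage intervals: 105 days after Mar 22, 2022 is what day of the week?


Start: 2022-03-22 (Tuesday)
Step 1 - find target date: add 105 days
  2022-03-22 + 105 days = 2022-07-05
Step 2 - day of week:
  105 mod 7 = 0
  Tuesday + 0 days -> Tuesday
Result: Tuesday (2022-07-05)

Tuesday


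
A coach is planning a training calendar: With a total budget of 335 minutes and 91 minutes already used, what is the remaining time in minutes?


Total budget: 335 minutes
Time used: 91 minutes
Remaining: 335 - 91 = 244 minutes
Percent used: 27.2%
Percent remaining: 72.8%

244


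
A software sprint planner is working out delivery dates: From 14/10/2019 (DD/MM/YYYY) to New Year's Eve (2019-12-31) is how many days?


Start: October 14, 2019
End: December 31, 2019
Days left in October: 17
November: 30
December: 31
Sum of remaining months: 61
Total: 17 + 61 = 78

78


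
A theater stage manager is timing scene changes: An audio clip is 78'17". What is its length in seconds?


Minutes: 78
Seconds: 17
Convert minutes to seconds: 78 x 60 = 4680
Add remaining seconds: 4680 + 17 = 4697

4697


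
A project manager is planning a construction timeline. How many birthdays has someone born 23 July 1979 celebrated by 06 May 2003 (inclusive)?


Birth: 1979-07-23
Reference: 2003-05-06
Year difference: 2003 - 1979 = 24
Has birthday (07-23) occurred by 05-06? No
Birthday not yet reached this year -> subtract 1
Age in full years: 23

23


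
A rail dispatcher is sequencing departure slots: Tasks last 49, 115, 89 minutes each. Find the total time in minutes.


Durations: 49, 115, 89
Running sum: 49
+ 115 = 164
+ 89 = 253
Total duration: 253 minutes
That is 4 hours and 13 minutes

253


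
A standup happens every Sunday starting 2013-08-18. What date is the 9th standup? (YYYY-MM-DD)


First occurrence: 2013-08-18 (occurrence 1)
Each occurrence is 7 days after the previous.
Occurrence 9 is 8 weeks after the first.
8 weeks = 56 days
2013-08-18 + 56 days = 2013-10-13

2013-10-13


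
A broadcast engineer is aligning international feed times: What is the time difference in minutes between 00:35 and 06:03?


Start time: 00:35 = 35 minutes from midnight
End time: 06:03 = 363 minutes from midnight
Difference: 363 - 35 = 328 minutes
That is 5 hours and 28 minutes

328


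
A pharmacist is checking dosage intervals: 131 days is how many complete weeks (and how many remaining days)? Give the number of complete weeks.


Total days: 131
Days per week: 7
Division: 131 / 7 = 18 remainder 5
Complete weeks: 18
Remaining days: 5

18


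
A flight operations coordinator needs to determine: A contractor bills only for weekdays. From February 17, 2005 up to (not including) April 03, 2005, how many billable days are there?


Start: 2005-02-17 (Thursday)
End (exclusive): 2005-04-03 (Sunday)
Total calendar days: 45
Full weeks: 45 // 7 = 6 -> 30 weekdays
Remaining 3 days starting on Thursday:
  Thu(w), Fri(w), Sat(-) -> 2 weekdays
Total business days: 30 + 2 = 32

32


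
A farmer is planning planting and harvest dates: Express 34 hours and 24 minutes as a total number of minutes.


Hours: 34
Extra minutes: 24
Minutes per hour: 60
Hours to minutes: 34 x 60 = 2040
Total: 2040 + 24 = 2064

2064


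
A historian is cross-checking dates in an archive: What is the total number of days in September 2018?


Month: September
Year: 2018
September is a 30-day month
Total: 30 days

30


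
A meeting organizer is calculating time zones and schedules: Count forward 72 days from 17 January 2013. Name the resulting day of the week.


Start: 2013-01-17 (Thursday)
Step 1 - find target date: add 72 days
  2013-01-17 + 72 days = 2013-03-30
Step 2 - day of week:
  72 mod 7 = 2
  Thursday + 2 days -> Saturday
Result: Saturday (2013-03-30)

Saturday


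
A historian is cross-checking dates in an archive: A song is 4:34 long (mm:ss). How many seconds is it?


Minutes: 4
Extra seconds: 34
Seconds per minute: 60
Minutes to seconds: 4 x 60 = 240
Total: 240 + 34 = 274

274


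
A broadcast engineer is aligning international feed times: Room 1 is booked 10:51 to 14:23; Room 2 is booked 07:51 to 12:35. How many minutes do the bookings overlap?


Interval A: [651, 863] minutes from midnight
Interval B: [471, 755] minutes from midnight
Overlap start = max(651, 471) = 651
Overlap end = min(863, 755) = 755
Overlap = 755 - 651 = 104 minutes

104


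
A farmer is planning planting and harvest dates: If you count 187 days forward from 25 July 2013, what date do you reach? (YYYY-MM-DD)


Start: 2013-07-25
Adding 187 days
Days remaining in July: 6
After July: 181 days still to add
August 2013: 31 days, 150 remaining
September 2013: 30 days, 120 remaining
October 2013: 31 days, 89 remaining
November 2013: 30 days, 59 remaining
Result: 2014-01-28

2014-01-28


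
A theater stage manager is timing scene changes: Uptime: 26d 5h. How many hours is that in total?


Days: 26
Extra hours: 5
Hours per day: 24
Days to hours: 26 x 24 = 624
Total: 624 + 5 = 629

629


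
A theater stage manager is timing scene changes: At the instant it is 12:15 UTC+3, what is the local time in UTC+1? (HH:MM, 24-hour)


Local time: 12:15 at UTC+3 (offset 3h)
Target zone: UTC+1 (offset 1h)
Difference: 1 - (3) = -2 hours
Calculation: 12 + (-2) = 10
Result: 10:15

10:15


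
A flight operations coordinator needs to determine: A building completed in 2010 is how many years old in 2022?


Birth year: 2010
Current year: 2022
Age = current year - birth year
Age = 2022 - 2010 = 12

12


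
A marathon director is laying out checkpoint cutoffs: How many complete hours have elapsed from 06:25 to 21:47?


Start: 06:25
End: 21:47
Hour difference: 21 - 6 = 15 hours
Minute difference: 47 - 25 = 22 minutes
Total minutes: 922
Complete hours: 922 / 60 = 15 (remainder 22)

15
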